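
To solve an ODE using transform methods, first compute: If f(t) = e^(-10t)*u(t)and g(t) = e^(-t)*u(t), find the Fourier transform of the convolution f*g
By the convolution theorem: F{f*g} = F(omega)*G(omega)
F(omega) = 1/(10 + j*omega), G(omega) = 1/(1 + j*omega)
F{f*g} = 1/((10 + j*omega)(1 + j*omega))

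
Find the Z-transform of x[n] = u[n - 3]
Using the time-shift property: Z{u[n-3]} = z^(-3) * z/(z-1)
= z^(-2)/(z-1)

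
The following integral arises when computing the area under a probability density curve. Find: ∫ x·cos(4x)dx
By parts: u = x, dv = cos(4x) dx
du = dx, v = sin(4x)/4
= x·sin(4x)/4+cos(4x)/4²+C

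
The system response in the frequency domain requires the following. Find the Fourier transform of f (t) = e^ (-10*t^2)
The Fourier transform of a Gaussian e^(-a*t^2) is sqrt(pi/a)*e^(-omega^2/(4a)).
With a=10: F(omega)=sqrt(pi/10)*e^(-omega^2/40)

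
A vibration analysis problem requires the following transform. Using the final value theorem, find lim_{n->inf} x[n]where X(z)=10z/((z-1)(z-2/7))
Final value theorem: lim x[n]=lim_{z->1} (z-1)*X(z)
(z-1)*X(z)=10z/(z-2/7)
As z->1: 10/(1 - 2/7)=10/(5/7)=14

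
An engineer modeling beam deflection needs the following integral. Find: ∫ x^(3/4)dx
Power rule: ∫ x^(3/4) dx = x^(7/4)/(7/4) + C

Answer: (4/7)·x^(7/4) + C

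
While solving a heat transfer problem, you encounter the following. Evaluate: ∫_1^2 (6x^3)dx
Step 1: Find antiderivative F(x)=(3/2)x^4
Step 2: F(2) - F(1)=24 - (3/2)=45/2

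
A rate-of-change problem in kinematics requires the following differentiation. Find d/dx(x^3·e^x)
Product rule: (fg)'=f'g+fg'
f=x^3, f'=3x^2
g=e^x, g'=e^x

Answer: 3x^2·e^x+x^3·e^x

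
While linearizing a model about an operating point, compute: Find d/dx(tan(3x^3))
Chain rule: d/dx[tan(u)]=sec²(u)·u' where u=3x^3
u'=9x^2

Answer: 9x^2·sec²(3x^3)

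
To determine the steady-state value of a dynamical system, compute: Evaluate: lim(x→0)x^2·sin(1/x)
Squeeze theorem: -|x^2| ≤ x^2·sin(1/x) ≤ |x^2|
Since x^2 → 0 as x → 0, by squeeze theorem the limit is 0

Answer: 0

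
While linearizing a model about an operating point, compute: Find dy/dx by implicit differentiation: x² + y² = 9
Differentiate both sides: 2x + 2y·(dy/dx) = 0
Solve: dy/dx = -2x/(2y) = -x/y

Answer: dy/dx = -x/y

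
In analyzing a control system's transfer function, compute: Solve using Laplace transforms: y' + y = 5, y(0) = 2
Take L of both sides: sY(s)-2+Y(s)=5/s
Y(s)(s+1)=5/s+2
Y(s)=5/(s(s+1))+2/(s+1)
Partial fractions: 5/(s(s+1))=5/s - 5/(s+1)
So Y(s)=5/s - 3/(s+1)
Inverse transform (L^(-1){1/s}=1, L^(-1){1/(s+1)}=e^(-t)):

Answer: y(t)=5-3·e^(-t)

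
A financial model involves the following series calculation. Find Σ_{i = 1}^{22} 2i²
= 2·n(n+1)(2n+1)/6 = 2·22·23·45/6 = 7590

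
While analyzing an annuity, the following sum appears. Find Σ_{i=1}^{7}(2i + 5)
=2·Σ i + 5·7=2·28 + 35=91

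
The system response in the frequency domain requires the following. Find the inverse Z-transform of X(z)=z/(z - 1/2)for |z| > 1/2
Standard pair: z/(z-a) <-> a^n*u[n] for causal signals
With a=1/2: x[n]=(1/2)^n*u[n]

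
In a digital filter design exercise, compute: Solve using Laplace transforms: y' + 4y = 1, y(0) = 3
Take L of both sides: sY(s) - 3 + 4Y(s)=1/s
Y(s)(s + 4)=1/s + 3
Y(s)=1/(s(s + 4)) + 3/(s + 4)
Partial fractions: 1/(s(s + 4))=(1/4)/s - (1/4)/(s + 4)
So Y(s)=(1/4)/s + (11/4)/(s + 4)
Inverse transform (L^(-1){1/s}=1, L^(-1){1/(s + 4)}=e^(-4t)):

Answer: y(t)=1/4 + (11/4)·e^(-4t)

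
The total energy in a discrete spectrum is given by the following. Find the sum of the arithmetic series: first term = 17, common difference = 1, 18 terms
Last term: a_n=17+(18-1)·1=34
Sum=n(a_1+a_n)/2=18(17+34)/2=459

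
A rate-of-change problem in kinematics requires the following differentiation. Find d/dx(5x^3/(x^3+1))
Quotient rule: (f/g)'=(f'g - fg')/g²
f=5x^3, f'=15x^2
g=x^3 + 1, g'=3x^2

Answer: (15x^2·(x^3 + 1) - 15x^5)/(x^3 + 1)²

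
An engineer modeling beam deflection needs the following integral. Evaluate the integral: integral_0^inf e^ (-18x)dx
integral_0^inf e^(-18x) dx=[-1/18 * e^(-18x)]_0^inf
=0 - (-1/18)=1/18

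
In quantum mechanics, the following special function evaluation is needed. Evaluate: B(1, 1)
B(x,y)=Γ(x)Γ(y)/Γ(x + y)=(x-1)!(y-1)!/(x + y-1)!
B(1,1)=0!·0!/1!=1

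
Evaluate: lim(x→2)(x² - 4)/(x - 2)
Factor: (x² - 4) = (x-2)(x+2)
Cancel (x-2): lim(x→2) (x+2) = 4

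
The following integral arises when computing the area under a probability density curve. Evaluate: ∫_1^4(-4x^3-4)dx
Step 1: Find antiderivative F(x) = -x^4 - 4x
Step 2: F(4) - F(1) = -272 - (-5) = -267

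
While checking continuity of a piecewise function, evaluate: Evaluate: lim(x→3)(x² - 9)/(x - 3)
Factor: (x² - 9)=(x-3)(x + 3)
Cancel (x-3): lim(x→3) (x + 3)=6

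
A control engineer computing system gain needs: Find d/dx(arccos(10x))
d/dx[arccos(u)]=-u'/√(1-u²), u=10x, u'=10

Answer: -10/√(1 - 100x²)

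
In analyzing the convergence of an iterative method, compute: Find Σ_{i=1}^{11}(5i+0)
= 5·Σ i + 0·11 = 5·66 + 0 = 330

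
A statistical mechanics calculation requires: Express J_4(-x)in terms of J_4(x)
For integer n: J_n(-x) = (-1)^n J_n(x)
With n = 4: J_4(-x) = (-1)^4 J_4(x) = J_4(x)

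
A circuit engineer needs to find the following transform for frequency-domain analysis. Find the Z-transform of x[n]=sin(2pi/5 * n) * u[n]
Z{sin(w0 * n) * u[n]}=z * sin(w0)/(z^2 - 2z * cos(w0) + 1)
With w0=2pi/5: X(z)=z * sin(2pi/5)/(z^2 - 2z * cos(2pi/5) + 1)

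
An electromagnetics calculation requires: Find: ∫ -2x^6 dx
Using power rule: ∫ -2x^6 dx = -2/7 x^7+C = (-2/7)x^7+C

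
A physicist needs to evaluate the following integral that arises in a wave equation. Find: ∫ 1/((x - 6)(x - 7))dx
Partial fractions: 1/((x-6)(x-7))=A/(x-6) + B/(x-7)
A=-1, B=1
∫ [-1· 1/(x-6) + 1· 1/(x-7)] dx
=(1)[ln|x-7| - ln|x-6|] + C

Answer: ln|(x-7)/(x-6)| + C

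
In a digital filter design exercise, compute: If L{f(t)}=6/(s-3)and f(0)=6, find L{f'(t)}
L{f'(t)}=s·F(s) - f(0)=6s/(s-3)-6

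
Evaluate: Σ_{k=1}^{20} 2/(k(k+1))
Partial fractions: 2/(k(k+1)) = 2/k - 2/(k+1)
Telescoping sum: 2(1-1/21) = 2·20/21

Answer: 40/21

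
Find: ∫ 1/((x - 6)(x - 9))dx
Partial fractions: 1/((x-6)(x-9))=A/(x-6) + B/(x-9)
A=-1/3, B=1/3
∫ [-1/3· 1/(x-6) + 1/3· 1/(x-9)] dx
=(1/3)[ln|x-9| - ln|x-6|] + C

Answer: (1/3)·ln|(x-9)/(x-6)| + C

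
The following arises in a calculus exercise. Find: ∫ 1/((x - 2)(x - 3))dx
Partial fractions: 1/((x-2)(x-3)) = A/(x-2) + B/(x-3)
A = -1, B = 1
∫ [-1· 1/(x-2) + 1· 1/(x-3)] dx
= (1)[ln|x-3| - ln|x-2|] + C

Answer: ln|(x-3)/(x-2)| + C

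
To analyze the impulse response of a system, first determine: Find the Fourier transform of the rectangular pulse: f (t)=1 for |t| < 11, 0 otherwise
F(omega) = integral from -11 to 11 of e^(-j * omega * t) dt
= 2 * sin(11 * omega)/omega = 22 * sinc(11 * omega/pi)

Answer: 2 * sin(11 * omega)/omega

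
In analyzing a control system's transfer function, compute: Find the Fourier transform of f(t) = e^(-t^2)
The Fourier transform of a Gaussian e^(-t^2) is sqrt(pi)*e^(-omega^2/4).
With a = 1: F(omega) = sqrt(pi)*e^(-omega^2/4)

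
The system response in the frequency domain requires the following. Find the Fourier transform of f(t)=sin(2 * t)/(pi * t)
sin(W*t)/(pi*t)=(W/pi)*sinc(W*t/pi) is the impulse response of the ideal low-pass filter with cutoff W (here W=2).
Its Fourier transform is a rectangular function:
F(omega)=1 for |omega| < 2, 0 otherwise

Answer: rect(omega/4) [i.e., 1 for |omega| < 2, 0 otherwise]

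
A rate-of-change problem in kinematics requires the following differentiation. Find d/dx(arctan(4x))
d/dx[arctan(u)] = u'/(1+u²), u = 4x, u' = 4

Answer: 4/(1+16x²)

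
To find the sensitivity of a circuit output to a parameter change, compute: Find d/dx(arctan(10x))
d/dx[arctan(u)] = u'/(1+u²), u = 10x, u' = 10

Answer: 10/(1+100x²)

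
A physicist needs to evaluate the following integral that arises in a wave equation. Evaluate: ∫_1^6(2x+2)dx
Step 1: Find antiderivative F(x)=x^2 + 2x
Step 2: F(6) - F(1)=48 - (3)=45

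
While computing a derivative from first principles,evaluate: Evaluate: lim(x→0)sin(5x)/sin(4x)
sin(u) ≈ u for small u:
sin(5x)/sin(4x) ≈ 5x/(4x)=5/4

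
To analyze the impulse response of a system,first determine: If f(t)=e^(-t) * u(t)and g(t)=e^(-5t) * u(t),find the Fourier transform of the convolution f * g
By the convolution theorem: F{f * g}=F(omega) * G(omega)
F(omega)=1/(1+j * omega), G(omega)=1/(5+j * omega)
F{f * g}=1/((1+j * omega)(5+j * omega))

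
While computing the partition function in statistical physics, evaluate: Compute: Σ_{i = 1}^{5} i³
Using formula: Σ i^3 = [n(n + 1)/2]² = [5·6/2]² = 225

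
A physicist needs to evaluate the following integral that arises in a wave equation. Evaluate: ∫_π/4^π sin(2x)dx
Antiderivative: -cos(2x)/2
Evaluate at bounds: [-cos(2·π)/2] - [-cos(2·π/4)/2]
=(-(1)+(0))/2=-1/2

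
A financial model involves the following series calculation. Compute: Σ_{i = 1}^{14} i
Using formula: Σ i^1=n(n + 1)/2=14·15/2=105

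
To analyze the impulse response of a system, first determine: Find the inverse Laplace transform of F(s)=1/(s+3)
L^(-1){1/(s-a)} = c·e^(at)
Here a = -3, c = 1

Answer: e^(-3t)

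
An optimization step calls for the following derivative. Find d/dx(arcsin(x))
d/dx[arcsin(u)] = u'/√(1-u²), u = x, u' = 1

Answer: 1/√(1-x²)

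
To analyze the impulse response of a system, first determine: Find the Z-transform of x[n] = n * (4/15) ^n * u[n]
Using the property Z{n * a^n * u[n]}=az/(z-a)^2
With a=4/15: X(z)=(4/15)z/(z - 4/15)^2, |z| > 4/15

Answer: (4/15)z/(z - 4/15)^2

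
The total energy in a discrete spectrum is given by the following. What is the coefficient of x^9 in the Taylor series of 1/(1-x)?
1/(1-x) = Σ x^n for |x|<1
All coefficients are 1

Answer: 1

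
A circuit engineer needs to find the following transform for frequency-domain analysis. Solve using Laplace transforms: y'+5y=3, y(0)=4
Take L of both sides: sY(s) - 4 + 5Y(s)=3/s
Y(s)(s + 5)=3/s + 4
Y(s)=3/(s(s + 5)) + 4/(s + 5)
Partial fractions: 3/(s(s + 5))=(3/5)/s - (3/5)/(s + 5)
So Y(s)=(3/5)/s + (17/5)/(s + 5)
Inverse transform (L^(-1){1/s}=1, L^(-1){1/(s + 5)}=e^(-5t)):

Answer: y(t)=3/5 + (17/5)·e^(-5t)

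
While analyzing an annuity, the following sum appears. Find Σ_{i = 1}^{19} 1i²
= 1·n(n+1)(2n+1)/6 = 1·19·20·39/6 = 2470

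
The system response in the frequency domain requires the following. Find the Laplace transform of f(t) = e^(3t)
L{e^(at)} = 1/(s-a)
L{e^(3t)} = 1/(s-3)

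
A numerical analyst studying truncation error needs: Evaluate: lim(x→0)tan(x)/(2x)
tan(u) ≈ u for small u:
tan(x)/(2x) ≈ x/(2x)=1/2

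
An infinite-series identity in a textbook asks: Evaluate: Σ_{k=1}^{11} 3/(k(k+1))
Partial fractions: 3/(k(k+1)) = 3/k - 3/(k+1)
Telescoping sum: 3(1-1/12) = 3·11/12

Answer: 11/4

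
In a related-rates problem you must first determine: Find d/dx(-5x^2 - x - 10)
Power rule: d/dx(ax^n) = n·a·x^(n-1)
Term by term: -10·x - 1

Answer: -10x - 1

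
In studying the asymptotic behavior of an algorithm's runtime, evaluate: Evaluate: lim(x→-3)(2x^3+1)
Polynomial is continuous, so substitute x = -3:
2·(-3)^3+1 = -53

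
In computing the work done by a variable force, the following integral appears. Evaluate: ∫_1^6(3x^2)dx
Step 1: Find antiderivative F(x) = x^3
Step 2: F(6) - F(1) = 216 - (1) = 215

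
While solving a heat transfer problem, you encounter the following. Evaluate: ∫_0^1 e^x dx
Antiderivative: e^x
Evaluate: (e^1 - 1)

Answer: e^1 - 1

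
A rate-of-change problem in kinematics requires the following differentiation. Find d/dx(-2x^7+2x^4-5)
Power rule: d/dx(ax^n)=n·a·x^(n-1)
Term by term: -14·x^6 + 8·x^3

Answer: -14x^6 + 8x^3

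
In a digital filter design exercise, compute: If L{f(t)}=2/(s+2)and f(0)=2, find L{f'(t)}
L{f'(t)} = s·F(s) - f(0) = 2s/(s + 2) - 2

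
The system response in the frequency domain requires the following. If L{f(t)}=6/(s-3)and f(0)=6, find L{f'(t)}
L{f'(t)}=s·F(s) - f(0)=6s/(s-3) - 6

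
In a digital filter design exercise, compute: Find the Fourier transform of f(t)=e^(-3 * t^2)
The Fourier transform of a Gaussian e^(-a * t^2) is sqrt(pi/a) * e^(-omega^2/(4a)).
With a=3: F(omega)=sqrt(pi/3) * e^(-omega^2/12)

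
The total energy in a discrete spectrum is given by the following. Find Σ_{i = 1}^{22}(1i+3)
=1·Σ i+3·22=1·253+66=319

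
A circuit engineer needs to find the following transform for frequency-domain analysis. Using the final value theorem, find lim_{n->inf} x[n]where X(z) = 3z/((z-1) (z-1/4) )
Final value theorem: lim x[n]=lim_{z->1} (z-1)*X(z)
(z-1)*X(z)=3z/(z-1/4)
As z->1: 3/(1 - 1/4)=3/(3/4)=4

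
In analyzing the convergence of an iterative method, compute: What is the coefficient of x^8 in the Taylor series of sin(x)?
sin(x) has only odd powers. Coefficient of x^8=0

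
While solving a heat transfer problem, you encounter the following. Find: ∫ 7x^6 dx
Using power rule: ∫ 7x^6 dx = 7/7 x^7+C = x^7+C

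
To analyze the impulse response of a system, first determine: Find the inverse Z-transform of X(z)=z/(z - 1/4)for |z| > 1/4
Standard pair: z/(z-a) <-> a^n * u[n] for causal signals
With a=1/4: x[n]=(1/4)^n * u[n]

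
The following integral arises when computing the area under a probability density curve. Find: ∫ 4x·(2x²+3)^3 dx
Let u = 2x²+3, du = 4x dx
∫ u^3 du = u^4/4+C

Answer: (2x²+3)^4/4+C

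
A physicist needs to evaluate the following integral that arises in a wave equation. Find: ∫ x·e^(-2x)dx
Integration by parts: u = x, dv = e^(-2x) dx
du = dx, v = e^(-2x)/(-2)
= x·e^(-2x)/(-2) - ∫ e^(-2x)/(-2) dx
= x·e^(-2x)/(-2) - e^(-2x)/4 + C

Answer: e^(-2x)(x/(-2) - 1/4) + C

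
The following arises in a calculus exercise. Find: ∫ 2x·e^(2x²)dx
Let u=2x², du=4x dx
∫ (1/2)e^u du=e^u/2 + C

Answer: e^(2x²)/2 + C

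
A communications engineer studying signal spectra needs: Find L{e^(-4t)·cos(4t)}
First shifting: L{e^(at)f(t)}=F(s-a)
L{cos(4t)}=s/(s²+16)
Shift: (s+4)/((s+4)²+16)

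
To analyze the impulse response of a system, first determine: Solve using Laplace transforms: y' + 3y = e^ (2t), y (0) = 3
Take L: sY - 3+3Y=1/(s-2)
Y(s+3)=1/(s-2)+3
Y=1/((s-2)(s+3))+3/(s+3)
Partial fractions: 1/((s-2)(s+3))=(1/5)/(s-2) - (1/5)/(s+3)
So Y=(1/5)/(s-2)+(14/5)/(s+3)
Inverse Laplace transform (L^(-1){1/(s-2)}=e^(2t), L^(-1){1/(s+3)}=e^(-3t)):

Answer: y(t)=(1/5)·e^(2t)+(14/5)·e^(-3t)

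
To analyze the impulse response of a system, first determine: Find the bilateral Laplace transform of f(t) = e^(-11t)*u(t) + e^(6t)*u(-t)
For e^(-11t) * u(t): L=1/(s+11), Re(s) > -11
For e^(6t) * u(-t): L=-1/(s-6), Re(s) < 6
Combined: F(s)=1/(s+11)-1/(s-6), -11 < Re(s) < 6

Answer: 1/(s+11)-1/(s-6), ROC: -11 < Re(s) < 6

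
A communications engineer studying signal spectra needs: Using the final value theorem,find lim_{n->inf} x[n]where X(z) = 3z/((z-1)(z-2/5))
Final value theorem: lim x[n]=lim_{z->1} (z-1)*X(z)
(z-1)*X(z)=3z/(z-2/5)
As z->1: 3/(1 - 2/5)=3/(3/5)=5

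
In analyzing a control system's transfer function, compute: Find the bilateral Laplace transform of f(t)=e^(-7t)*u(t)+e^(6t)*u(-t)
For e^(-7t) * u(t): L=1/(s + 7), Re(s) > -7
For e^(6t) * u(-t): L=-1/(s-6), Re(s) < 6
Combined: F(s)=1/(s + 7) - 1/(s-6), -7 < Re(s) < 6

Answer: 1/(s + 7) - 1/(s-6), ROC: -7 < Re(s) < 6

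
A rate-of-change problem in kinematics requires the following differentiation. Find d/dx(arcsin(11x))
d/dx[arcsin(u)] = u'/√(1-u²), u = 11x, u' = 11

Answer: 11/√(1 - 121x²)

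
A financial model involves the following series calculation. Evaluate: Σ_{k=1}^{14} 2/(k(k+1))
Partial fractions: 2/(k(k + 1)) = 2/k - 2/(k + 1)
Telescoping sum: 2(1 - 1/15) = 2·14/15

Answer: 28/15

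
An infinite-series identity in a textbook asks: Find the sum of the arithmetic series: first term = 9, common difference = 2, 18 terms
Last term: a_n = 9 + (18 - 1)·2 = 43
Sum = n(a_1 + a_n)/2 = 18(9 + 43)/2 = 468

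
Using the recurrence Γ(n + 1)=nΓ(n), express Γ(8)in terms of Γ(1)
Γ(8)=7Γ(7)=7·6Γ(6)=...=7!·Γ(1)=5040·Γ(1)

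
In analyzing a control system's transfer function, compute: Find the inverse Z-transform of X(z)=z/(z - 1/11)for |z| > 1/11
Standard pair: z/(z-a) <-> a^n * u[n] for causal signals
With a=1/11: x[n]=(1/11)^n * u[n]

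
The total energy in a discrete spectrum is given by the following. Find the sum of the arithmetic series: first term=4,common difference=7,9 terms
Last term: a_n = 4 + (9 - 1)·7 = 60
Sum = n(a_1 + a_n)/2 = 9(4 + 60)/2 = 288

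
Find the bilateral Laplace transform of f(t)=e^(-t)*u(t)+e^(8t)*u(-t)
For e^(-t)*u(t): L=1/(s+1), Re(s) > -1
For e^(8t)*u(-t): L=-1/(s-8), Re(s) < 8
Combined: F(s)=1/(s+1)-1/(s-8), -1 < Re(s) < 8

Answer: 1/(s+1)-1/(s-8), ROC: -1 < Re(s) < 8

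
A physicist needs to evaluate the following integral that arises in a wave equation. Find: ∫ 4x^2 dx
Using power rule: ∫ 4x^2 dx=4/3 x^3 + C=(4/3)x^3 + C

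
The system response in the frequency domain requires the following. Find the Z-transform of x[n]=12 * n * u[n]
Z{n*u[n]} = z/(z-1)^2
By linearity: Z{12*n*u[n]} = 12z/(z-1)^2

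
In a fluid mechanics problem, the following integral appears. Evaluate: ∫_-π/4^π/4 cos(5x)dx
Antiderivative: sin(5x)/5
Evaluate at bounds: [sin(5·π/4)/5] - [sin(5·-π/4)/5]
= ((-√2/2) - (√2/2))/5 = -√2/5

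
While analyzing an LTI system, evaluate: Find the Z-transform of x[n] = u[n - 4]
Using the time-shift property: Z{u[n-4]} = z^(-4)*z/(z-1)
= z^(-3)/(z-1)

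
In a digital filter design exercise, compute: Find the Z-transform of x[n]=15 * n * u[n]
Z{n*u[n]}=z/(z-1)^2
By linearity: Z{15*n*u[n]}=15z/(z-1)^2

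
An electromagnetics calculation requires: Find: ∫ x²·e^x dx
Integration by parts twice:
First: u=x², dv=e^x dx => x²e^x - 2∫ xe^x dx
Second: u=x, dv=e^x dx => xe^x - e^x
Combining: x²e^x - 2xe^x+2e^x+C

Answer: e^x(x² - 2x+2)+C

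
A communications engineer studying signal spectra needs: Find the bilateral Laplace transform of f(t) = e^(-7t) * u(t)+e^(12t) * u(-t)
For e^(-7t) * u(t): L=1/(s+7), Re(s) > -7
For e^(12t) * u(-t): L=-1/(s-12), Re(s) < 12
Combined: F(s)=1/(s+7)-1/(s-12), -7 < Re(s) < 12

Answer: 1/(s+7)-1/(s-12), ROC: -7 < Re(s) < 12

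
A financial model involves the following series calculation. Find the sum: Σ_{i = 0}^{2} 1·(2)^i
Geometric series: S=a(1 - r^n)/(1 - r)
a=1, r=2, n=3
S=1(1 - 8)/-1=7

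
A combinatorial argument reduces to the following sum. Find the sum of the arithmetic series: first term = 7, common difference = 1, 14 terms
Last term: a_n=7+(14-1)·1=20
Sum=n(a_1+a_n)/2=14(7+20)/2=189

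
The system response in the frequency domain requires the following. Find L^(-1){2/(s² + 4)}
L^(-1){w/(s²+w²)}=sin(wt)
Here w=2

Answer: sin(2t)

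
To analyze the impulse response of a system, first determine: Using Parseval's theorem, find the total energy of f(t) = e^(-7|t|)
Parseval's theorem: E = integral |f(t)|^2 dt = (1/2pi) integral |F(omega)|^2 domega
E = integral_{-inf}^{inf} e^(-14|t|) dt = 2*integral_0^inf e^(-14t) dt = 2/(2*7) = 1/7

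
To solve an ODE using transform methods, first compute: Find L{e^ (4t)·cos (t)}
First shifting: L{e^(at)f(t)}=F(s-a)
L{cos(t)}=s/(s² + 1)
Shift: (s-4)/((s-4)² + 1)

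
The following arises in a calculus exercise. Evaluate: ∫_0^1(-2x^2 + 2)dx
Step 1: Find antiderivative F(x) = (-2/3)x^3 + 2x
Step 2: F(1) - F(0) = 4/3 - (0) = 4/3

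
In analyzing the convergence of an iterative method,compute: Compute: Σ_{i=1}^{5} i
Using formula: Σ i^1 = n(n + 1)/2 = 5·6/2 = 15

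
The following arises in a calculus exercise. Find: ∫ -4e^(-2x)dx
Since d/dx[e^(-2x)] = -2e^(-2x), we get 2 e^(-2x)+C

Answer: 2e^(-2x)+C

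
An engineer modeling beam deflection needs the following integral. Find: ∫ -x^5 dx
Using power rule: ∫ -x^5 dx = -1/6 x^6+C = (-1/6)x^6+C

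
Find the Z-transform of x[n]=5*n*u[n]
Z{n * u[n]}=z/(z-1)^2
By linearity: Z{5 * n * u[n]}=5z/(z-1)^2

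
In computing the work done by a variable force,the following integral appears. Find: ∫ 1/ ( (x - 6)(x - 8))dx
Partial fractions: 1/((x-6)(x-8))=A/(x-6) + B/(x-8)
A=-1/2, B=1/2
∫ [-1/2· 1/(x-6) + 1/2· 1/(x-8)] dx
=(1/2)[ln|x-8| - ln|x-6|] + C

Answer: (1/2)·ln|(x-8)/(x-6)| + C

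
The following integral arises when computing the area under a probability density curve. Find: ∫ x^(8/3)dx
Power rule: ∫ x^(8/3) dx=x^(11/3)/(11/3)+C

Answer: (3/11)·x^(11/3)+C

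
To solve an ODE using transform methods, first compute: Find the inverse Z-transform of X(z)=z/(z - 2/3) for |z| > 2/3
Standard pair: z/(z-a) <-> a^n * u[n] for causal signals
With a=2/3: x[n]=(2/3)^n * u[n]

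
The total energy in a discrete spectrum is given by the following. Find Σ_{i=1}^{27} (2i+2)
= 2·Σ i + 2·27 = 2·378 + 54 = 810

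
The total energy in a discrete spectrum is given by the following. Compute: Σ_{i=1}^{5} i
Using formula: Σ i^1 = n(n + 1)/2 = 5·6/2 = 15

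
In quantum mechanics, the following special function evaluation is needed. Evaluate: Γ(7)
Γ(n)=(n-1)! for positive integers
Γ(7)=6!=720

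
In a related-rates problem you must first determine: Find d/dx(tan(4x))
Chain rule: d/dx[tan(u)] = sec²(u)·u' where u = 4x
u' = 4

Answer: 4·sec²(4x)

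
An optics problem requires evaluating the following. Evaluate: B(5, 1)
B(x,y)=Γ(x)Γ(y)/Γ(x + y)=(x-1)!(y-1)!/(x + y-1)!
B(5,1)=4!·0!/5!=1/5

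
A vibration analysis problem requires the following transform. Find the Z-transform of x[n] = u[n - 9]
Using the time-shift property: Z{u[n-9]} = z^(-9)*z/(z-1)
= z^(-8)/(z-1)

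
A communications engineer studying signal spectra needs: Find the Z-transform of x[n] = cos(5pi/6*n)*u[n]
Z{cos(w0*n)*u[n]} = z(z - cos(w0))/(z^2 - 2z*cos(w0) + 1)
With w0 = 5pi/6: X(z) = z(z - cos(5pi/6))/(z^2 - 2z*cos(5pi/6) + 1)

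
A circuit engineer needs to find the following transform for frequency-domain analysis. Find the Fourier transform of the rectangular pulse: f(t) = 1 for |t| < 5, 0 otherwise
F(omega)=integral from -5 to 5 of e^(-j * omega * t) dt
=2 * sin(5 * omega)/omega=10 * sinc(5 * omega/pi)

Answer: 2 * sin(5 * omega)/omega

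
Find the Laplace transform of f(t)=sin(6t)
L{sin(wt)} = w/(s²+w²)
L{sin(6t)} = 6/(s²+36)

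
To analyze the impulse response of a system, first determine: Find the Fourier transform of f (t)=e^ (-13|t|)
Using the standard pair: F{e^(-a|t|)} = 2a/(a^2 + omega^2)
With a = 13: F(omega) = 26/(169 + omega^2)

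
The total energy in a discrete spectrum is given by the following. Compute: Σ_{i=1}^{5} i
Using formula: Σ i^1 = n(n+1)/2 = 5·6/2 = 15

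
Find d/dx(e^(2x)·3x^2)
Product rule: (fg)' = f'g+fg'
f = e^(2x), f' = 2·e^(2x)
g = 3x^2, g' = 6x

Answer: 6·e^(2x)·x^2+6·e^(2x)·x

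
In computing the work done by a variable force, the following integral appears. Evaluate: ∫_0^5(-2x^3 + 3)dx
Step 1: Find antiderivative F(x)=(-1/2)x^4+3x
Step 2: F(5) - F(0)=-595/2 - (0)=-595/2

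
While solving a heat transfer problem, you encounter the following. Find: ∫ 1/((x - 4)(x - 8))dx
Partial fractions: 1/((x-4)(x-8))=A/(x-4)+B/(x-8)
A=-1/4, B=1/4
∫ [-1/4· 1/(x-4)+1/4· 1/(x-8)] dx
=(1/4)[ln|x-8| - ln|x-4|]+C

Answer: (1/4)·ln|(x-8)/(x-4)|+C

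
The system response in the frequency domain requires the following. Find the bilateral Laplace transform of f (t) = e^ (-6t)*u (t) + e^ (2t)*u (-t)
For e^(-6t)*u(t): L = 1/(s + 6), Re(s) > -6
For e^(2t)*u(-t): L = -1/(s-2), Re(s) < 2
Combined: F(s) = 1/(s + 6) - 1/(s-2), -6 < Re(s) < 2

Answer: 1/(s + 6) - 1/(s-2), ROC: -6 < Re(s) < 2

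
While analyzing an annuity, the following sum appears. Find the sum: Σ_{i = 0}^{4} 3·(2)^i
Geometric series: S = a(1 - r^n)/(1 - r)
a = 3, r = 2, n = 5
S = 3(1 - 32)/-1 = 93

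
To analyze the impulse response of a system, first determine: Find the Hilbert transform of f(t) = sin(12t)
The Hilbert transform shifts each frequency component by -pi/2.
H{sin(wt)} = -cos(wt)
With w = 12: H{sin(12t)} = -cos(12t)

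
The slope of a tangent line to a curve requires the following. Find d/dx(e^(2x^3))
Chain rule: d/dx[e^u]=e^u · u' where u=2x^3
u'=6x^2

Answer: 6x^2·e^(2x^3)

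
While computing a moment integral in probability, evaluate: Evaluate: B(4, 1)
B(x,y)=Γ(x)Γ(y)/Γ(x + y)=(x-1)!(y-1)!/(x + y-1)!
B(4,1)=3!·0!/4!=1/4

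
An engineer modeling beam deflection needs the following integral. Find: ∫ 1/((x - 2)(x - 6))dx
Partial fractions: 1/((x-2)(x-6))=A/(x-2)+B/(x-6)
A=-1/4, B=1/4
∫ [-1/4· 1/(x-2)+1/4· 1/(x-6)] dx
=(1/4)[ln|x-6| - ln|x-2|]+C

Answer: (1/4)·ln|(x-6)/(x-2)|+C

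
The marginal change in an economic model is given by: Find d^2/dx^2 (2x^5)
Apply power rule 2 times:
d^1: 10x^4
d^2: 40x^3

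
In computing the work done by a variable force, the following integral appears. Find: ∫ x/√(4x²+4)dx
Let u=4x²+4, du=8x dx
∫ (1/8)·u^(-1/2) du=√u/4+C

Answer: √(4x²+4)/4+C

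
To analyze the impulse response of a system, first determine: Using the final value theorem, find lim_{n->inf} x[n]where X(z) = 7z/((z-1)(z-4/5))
Final value theorem: lim x[n] = lim_{z->1} (z-1)*X(z)
(z-1)*X(z) = 7z/(z-4/5)
As z->1: 7/(1-4/5) = 7/(1/5) = 35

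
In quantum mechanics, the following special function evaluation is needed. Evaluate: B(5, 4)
B(x,y) = Γ(x)Γ(y)/Γ(x+y) = (x-1)!(y-1)!/(x+y-1)!
B(5,4) = 4!·3!/8! = 1/280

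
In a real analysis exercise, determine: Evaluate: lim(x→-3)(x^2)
Polynomial is continuous, so substitute x = -3:
1·(-3)^2 = 9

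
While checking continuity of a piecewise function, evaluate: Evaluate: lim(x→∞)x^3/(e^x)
Apply L'Hôpital 3 times (∞/∞ each time):
Eventually get 3!/(e^x) → 0

Answer: 0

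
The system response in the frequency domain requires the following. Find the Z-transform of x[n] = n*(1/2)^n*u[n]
Using the property Z{n * a^n * u[n]} = az/(z-a)^2
With a = 1/2: X(z) = (1/2)z/(z - 1/2)^2, |z| > 1/2

Answer: (1/2)z/(z - 1/2)^2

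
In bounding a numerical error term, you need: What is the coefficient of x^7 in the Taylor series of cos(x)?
cos(x) has only even powers. Coefficient of x^7=0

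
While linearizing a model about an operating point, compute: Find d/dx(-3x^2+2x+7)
Power rule: d/dx(ax^n) = n·a·x^(n-1)
Term by term: -6·x+2

Answer: -6x+2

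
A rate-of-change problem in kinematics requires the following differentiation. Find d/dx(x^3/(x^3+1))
Quotient rule: (f/g)'=(f'g - fg')/g²
f=x^3, f'=3x^2
g=x^3+1, g'=3x^2

Answer: (3x^2·(x^3+1)-3x^5)/(x^3+1)²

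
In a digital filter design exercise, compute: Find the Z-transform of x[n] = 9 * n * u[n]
Z{n * u[n]}=z/(z-1)^2
By linearity: Z{9 * n * u[n]}=9z/(z-1)^2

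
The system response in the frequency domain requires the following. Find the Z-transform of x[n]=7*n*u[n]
Z{n*u[n]} = z/(z-1)^2
By linearity: Z{7*n*u[n]} = 7z/(z-1)^2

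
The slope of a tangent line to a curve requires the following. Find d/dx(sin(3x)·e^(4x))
Product rule: (fg)'=f'g+fg'
f=sin(3x), f'=3·cos(3x)
g=e^(4x), g'=4·e^(4x)

Answer: 3·cos(3x)·e^(4x)+4·sin(3x)·e^(4x)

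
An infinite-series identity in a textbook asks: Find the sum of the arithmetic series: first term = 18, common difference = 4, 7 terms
Last term: a_n = 18 + (7 - 1)·4 = 42
Sum = n(a_1 + a_n)/2 = 7(18 + 42)/2 = 210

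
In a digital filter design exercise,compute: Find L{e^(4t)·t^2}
First shifting: L{e^(at)f(t)}=F(s-a)
L{t^2}=2/s^3
Shift s → s-4: 2/(s-4)^3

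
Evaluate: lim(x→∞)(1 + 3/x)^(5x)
Rewrite as [(1 + 3/x)^x]^5.
lim(1 + 3/x)^x=e^3, so limit=(e^3)^5=e^15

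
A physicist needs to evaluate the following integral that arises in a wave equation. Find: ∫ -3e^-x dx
Since d/dx[e^-x] = - e^-x, we get 3e^-x + C

Answer: 3e^-x + C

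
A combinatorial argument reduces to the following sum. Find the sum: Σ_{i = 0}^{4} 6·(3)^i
Geometric series: S = a(1 - r^n)/(1 - r)
a = 6, r = 3, n = 5
S = 6(1-243)/-2 = 726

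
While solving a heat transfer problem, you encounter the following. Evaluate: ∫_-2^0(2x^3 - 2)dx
Step 1: Find antiderivative F(x)=(1/2)x^4-2x
Step 2: F(0) - F(-2)=0 - (12)=-12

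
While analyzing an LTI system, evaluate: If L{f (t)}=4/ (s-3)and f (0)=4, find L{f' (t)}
L{f'(t)} = s·F(s) - f(0) = 4s/(s-3) - 4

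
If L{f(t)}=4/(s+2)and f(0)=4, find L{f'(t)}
L{f'(t)} = s·F(s) - f(0) = 4s/(s + 2) - 4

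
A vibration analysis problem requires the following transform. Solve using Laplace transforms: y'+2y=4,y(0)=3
Take L of both sides: sY(s) - 3 + 2Y(s)=4/s
Y(s)(s + 2)=4/s + 3
Y(s)=4/(s(s + 2)) + 3/(s + 2)
Partial fractions: 4/(s(s + 2))=2/s - 2/(s + 2)
So Y(s)=2/s + 1/(s + 2)
Inverse transform (L^(-1){1/s}=1, L^(-1){1/(s + 2)}=e^(-2t)):

Answer: y(t)=2 + e^(-2t)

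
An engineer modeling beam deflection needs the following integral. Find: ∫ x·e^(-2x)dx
Integration by parts: u=x, dv=e^(-2x) dx
du=dx, v=e^(-2x)/(-2)
=x·e^(-2x)/(-2) - ∫ e^(-2x)/(-2) dx
=x·e^(-2x)/(-2) - e^(-2x)/4+C

Answer: e^(-2x)(x/(-2)-1/4)+C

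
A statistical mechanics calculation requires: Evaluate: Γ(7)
Γ(n)=(n-1)! for positive integers
Γ(7)=6!=720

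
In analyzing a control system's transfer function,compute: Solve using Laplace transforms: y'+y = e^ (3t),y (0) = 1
Take L: sY - 1+Y = 1/(s-3)
Y(s+1) = 1/(s-3)+1
Y = 1/((s-3)(s+1))+1/(s+1)
Partial fractions: 1/((s-3)(s+1)) = (1/4)/(s-3) - (1/4)/(s+1)
So Y = (1/4)/(s-3)+(3/4)/(s+1)
Inverse Laplace transform (L^(-1){1/(s-3)} = e^(3t), L^(-1){1/(s+1)} = e^(-t)):

Answer: y(t) = (1/4)·e^(3t)+(3/4)·e^(-t)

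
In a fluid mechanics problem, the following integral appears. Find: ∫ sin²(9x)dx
Using identity sin²(u) = (1 - cos(2u))/2:
∫ (1 - cos(18x))/2 dx = x/2 - sin(18x)/36 + C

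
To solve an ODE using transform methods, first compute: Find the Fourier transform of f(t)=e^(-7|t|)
Using the standard pair: F{e^(-a|t|)}=2a/(a^2 + omega^2)
With a=7: F(omega)=14/(49 + omega^2)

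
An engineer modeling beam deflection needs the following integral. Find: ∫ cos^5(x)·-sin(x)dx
Let u = cos(x), du = -sin(x) dx
∫ u^5 du = u^6/6+C

Answer: cos^6(x)/6+C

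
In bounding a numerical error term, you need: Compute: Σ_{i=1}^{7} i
Using formula: Σ i^1 = n(n+1)/2 = 7·8/2 = 28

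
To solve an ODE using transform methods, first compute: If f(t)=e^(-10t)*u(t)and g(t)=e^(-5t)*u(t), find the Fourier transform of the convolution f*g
By the convolution theorem: F{f*g} = F(omega)*G(omega)
F(omega) = 1/(10+j*omega), G(omega) = 1/(5+j*omega)
F{f*g} = 1/((10+j*omega)(5+j*omega))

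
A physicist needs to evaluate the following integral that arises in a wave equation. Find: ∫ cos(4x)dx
Using substitution u = 4x: ∫ cos(u) du/4 = sin(u)/4+C

Answer: (1/4)sin(4x)+C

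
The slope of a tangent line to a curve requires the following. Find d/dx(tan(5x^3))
Chain rule: d/dx[tan(u)] = sec²(u)·u' where u = 5x^3
u' = 15x^2

Answer: 15x^2·sec²(5x^3)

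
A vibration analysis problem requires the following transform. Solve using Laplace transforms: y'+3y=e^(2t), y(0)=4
Take L: sY - 4+3Y = 1/(s-2)
Y(s+3) = 1/(s-2)+4
Y = 1/((s-2)(s+3))+4/(s+3)
Partial fractions: 1/((s-2)(s+3)) = (1/5)/(s-2) - (1/5)/(s+3)
So Y = (1/5)/(s-2)+(19/5)/(s+3)
Inverse Laplace transform (L^(-1){1/(s-2)} = e^(2t), L^(-1){1/(s+3)} = e^(-3t)):

Answer: y(t) = (1/5)·e^(2t)+(19/5)·e^(-3t)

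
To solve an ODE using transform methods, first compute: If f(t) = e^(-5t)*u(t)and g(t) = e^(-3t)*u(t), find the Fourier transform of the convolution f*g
By the convolution theorem: F{f*g}=F(omega)*G(omega)
F(omega)=1/(5+j*omega), G(omega)=1/(3+j*omega)
F{f*g}=1/((5+j*omega)(3+j*omega))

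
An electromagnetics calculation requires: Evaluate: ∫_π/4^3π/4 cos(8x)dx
Antiderivative: sin(8x)/8
Evaluate at bounds: [sin(8·3π/4)/8] - [sin(8·π/4)/8]
=((0) - (0))/8=0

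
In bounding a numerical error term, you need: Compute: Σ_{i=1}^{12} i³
Using formula: Σ i^3=[n(n + 1)/2]²=[12·13/2]²=6084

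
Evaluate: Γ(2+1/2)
Γ(n+1/2) = (2n)!√π/(4^n·n!)
= 24√π/(16·2) = (3/4)·√π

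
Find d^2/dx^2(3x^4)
Apply power rule 2 times:
d^1: 12x^3
d^2: 36x^2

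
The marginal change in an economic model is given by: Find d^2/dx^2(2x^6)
Apply power rule 2 times:
d^1: 12x^5
d^2: 60x^4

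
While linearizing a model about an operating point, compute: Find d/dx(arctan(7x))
d/dx[arctan(u)] = u'/(1 + u²), u = 7x, u' = 7

Answer: 7/(1 + 49x²)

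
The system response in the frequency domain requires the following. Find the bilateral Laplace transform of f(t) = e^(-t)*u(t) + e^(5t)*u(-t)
For e^(-t) * u(t): L=1/(s + 1), Re(s) > -1
For e^(5t) * u(-t): L=-1/(s-5), Re(s) < 5
Combined: F(s)=1/(s + 1) - 1/(s-5), -1 < Re(s) < 5

Answer: 1/(s + 1) - 1/(s-5), ROC: -1 < Re(s) < 5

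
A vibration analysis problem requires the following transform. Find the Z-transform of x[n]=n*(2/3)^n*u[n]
Using the property Z{n * a^n * u[n]}=az/(z-a)^2
With a=2/3: X(z)=(2/3)z/(z - 2/3)^2, |z| > 2/3

Answer: (2/3)z/(z - 2/3)^2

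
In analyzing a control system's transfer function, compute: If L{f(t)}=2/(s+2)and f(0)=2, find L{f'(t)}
L{f'(t)} = s·F(s) - f(0) = 2s/(s + 2) - 2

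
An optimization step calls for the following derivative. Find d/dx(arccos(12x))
d/dx[arccos(u)]=-u'/√(1-u²), u=12x, u'=12

Answer: -12/√(1 - 144x²)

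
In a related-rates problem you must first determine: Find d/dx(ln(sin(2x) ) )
Chain rule: d/dx[ln(u)]=u'/u where u=sin(2x)
u'=2cos(2x)

Answer: (2cos(2x))/(sin(2x))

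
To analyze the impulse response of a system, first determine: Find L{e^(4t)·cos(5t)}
First shifting: L{e^(at)f(t)} = F(s-a)
L{cos(5t)} = s/(s² + 25)
Shift: (s-4)/((s-4)² + 25)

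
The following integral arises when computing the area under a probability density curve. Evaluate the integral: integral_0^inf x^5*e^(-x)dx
This is a Gamma integral. Substitute u=1x:
integral_0^inf x^5*e^(-x) dx=(1/1^6) integral_0^inf u^5*e^(-u) du
=Gamma(6)/1^6=5!/1^6=120/1

Answer: 120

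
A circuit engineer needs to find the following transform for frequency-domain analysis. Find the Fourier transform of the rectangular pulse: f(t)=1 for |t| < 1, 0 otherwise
F(omega) = integral from -1 to 1 of e^(-j * omega * t) dt
= 2 * sin(1 * omega)/omega = 2 * sinc(1 * omega/pi)

Answer: 2 * sin(1 * omega)/omega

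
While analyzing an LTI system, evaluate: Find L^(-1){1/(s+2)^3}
L^(-1){1/(s-a)^n}=t^(n-1)·e^(at)/(n-1)!
Here a=-2, n=3: t^2·e^(-2t)/2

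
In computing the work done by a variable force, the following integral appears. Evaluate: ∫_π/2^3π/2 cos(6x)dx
Antiderivative: sin(6x)/6
Evaluate at bounds: [sin(6·3π/2)/6] - [sin(6·π/2)/6]
=((0) - (0))/6=0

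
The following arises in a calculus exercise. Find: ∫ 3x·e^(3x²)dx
Let u=3x², du=6x dx
∫ (1/2)e^u du=e^u/2+C

Answer: e^(3x²)/2+C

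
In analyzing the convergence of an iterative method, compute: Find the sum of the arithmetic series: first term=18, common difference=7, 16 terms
Last term: a_n=18+(16-1)·7=123
Sum=n(a_1+a_n)/2=16(18+123)/2=1128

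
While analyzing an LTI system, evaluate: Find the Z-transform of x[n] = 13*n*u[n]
Z{n * u[n]}=z/(z-1)^2
By linearity: Z{13 * n * u[n]}=13z/(z-1)^2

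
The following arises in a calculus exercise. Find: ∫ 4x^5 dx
Using power rule: ∫ 4x^5 dx=4/6 x^6+C=(2/3)x^6+C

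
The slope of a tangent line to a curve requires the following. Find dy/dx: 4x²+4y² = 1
Differentiate: 8x+8y·(dy/dx)=0
dy/dx=-8x/(8y)=-1·(x/y)

Answer: dy/dx=-1·(x/y)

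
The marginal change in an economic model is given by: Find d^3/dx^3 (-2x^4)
Apply power rule 3 times:
d^1: -8x^3
d^2: -24x^2
d^3: -48x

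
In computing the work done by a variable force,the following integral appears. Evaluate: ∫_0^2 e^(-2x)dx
Antiderivative: (1/(-2))e^(-2x)
Evaluate: (1/(-2))(e^-4 - 1)

Answer: (e^-4 - 1)/(-2)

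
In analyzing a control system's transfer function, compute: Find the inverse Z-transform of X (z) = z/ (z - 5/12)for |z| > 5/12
Standard pair: z/(z-a) <-> a^n*u[n] for causal signals
With a=5/12: x[n]=(5/12)^n*u[n]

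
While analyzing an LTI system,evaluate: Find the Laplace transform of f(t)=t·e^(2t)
L{t·e^(at)} = 1/(s-a)²
L{t·e^(2t)} = 1/(s-2)²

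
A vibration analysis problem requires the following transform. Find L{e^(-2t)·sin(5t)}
First shifting: L{e^(at)f(t)} = F(s-a)
L{sin(5t)} = 5/(s² + 25)
Shift: 5/((s + 2)² + 25)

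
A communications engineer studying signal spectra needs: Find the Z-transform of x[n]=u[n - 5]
Using the time-shift property: Z{u[n-5]}=z^(-5)*z/(z-1)
=z^(-4)/(z-1)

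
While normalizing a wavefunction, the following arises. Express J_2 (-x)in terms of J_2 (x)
For integer n: J_n(-x)=(-1)^n J_n(x)
With n=2: J_2(-x)=(-1)^2 J_2(x)=J_2(x)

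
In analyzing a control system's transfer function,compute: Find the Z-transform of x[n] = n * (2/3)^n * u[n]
Using the property Z{n*a^n*u[n]}=az/(z-a)^2
With a=2/3: X(z)=(2/3)z/(z - 2/3)^2, |z| > 2/3

Answer: (2/3)z/(z - 2/3)^2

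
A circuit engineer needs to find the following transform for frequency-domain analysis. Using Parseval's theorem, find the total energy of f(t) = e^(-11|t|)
Parseval's theorem: E = integral |f(t)|^2 dt = (1/2pi) integral |F(omega)|^2 domega
E = integral_{-inf}^{inf} e^(-22|t|) dt = 2*integral_0^inf e^(-22t) dt = 2/(2*11) = 1/11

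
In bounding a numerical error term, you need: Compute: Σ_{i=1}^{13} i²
Using formula: Σ i^2 = n(n + 1)(2n + 1)/6 = 13·14·27/6 = 819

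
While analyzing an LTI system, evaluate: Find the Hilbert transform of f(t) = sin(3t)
The Hilbert transform shifts each frequency component by -pi/2.
H{sin(wt)}=-cos(wt)
With w=3: H{sin(3t)}=-cos(3t)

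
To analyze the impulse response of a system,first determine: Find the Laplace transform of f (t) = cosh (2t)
L{cosh(at)}=s/(s²-a²)
L{cosh(2t)}=s/(s²-4)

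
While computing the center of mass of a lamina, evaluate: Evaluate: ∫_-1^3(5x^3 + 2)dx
Step 1: Find antiderivative F(x) = (5/4)x^4+2x
Step 2: F(3) - F(-1) = 429/4 - (-3/4) = 108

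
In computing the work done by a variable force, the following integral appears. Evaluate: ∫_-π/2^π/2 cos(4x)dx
Antiderivative: sin(4x)/4
Evaluate at bounds: [sin(4·π/2)/4] - [sin(4·-π/2)/4]
=((0) - (0))/4=0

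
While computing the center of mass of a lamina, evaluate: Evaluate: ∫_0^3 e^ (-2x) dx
Antiderivative: (1/(-2))e^(-2x)
Evaluate: (1/(-2))(e^-6-1)

Answer: (e^-6-1)/(-2)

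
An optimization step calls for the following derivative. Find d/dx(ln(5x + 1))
Chain rule: d/dx[ln(u)]=u'/u where u=5x + 1
u'=5

Answer: (5)/(5x + 1)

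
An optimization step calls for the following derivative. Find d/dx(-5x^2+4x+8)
Power rule: d/dx(ax^n)=n·a·x^(n-1)
Term by term: -10·x+4

Answer: -10x+4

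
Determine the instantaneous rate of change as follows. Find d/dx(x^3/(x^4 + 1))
Quotient rule: (f/g)'=(f'g - fg')/g²
f=x^3, f'=3x^2
g=x^4 + 1, g'=4x^3

Answer: (3x^2·(x^4 + 1) - 4x^6)/(x^4 + 1)²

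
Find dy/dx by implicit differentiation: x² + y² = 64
Differentiate both sides: 2x+2y·(dy/dx) = 0
Solve: dy/dx = -2x/(2y) = -x/y

Answer: dy/dx = -x/y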